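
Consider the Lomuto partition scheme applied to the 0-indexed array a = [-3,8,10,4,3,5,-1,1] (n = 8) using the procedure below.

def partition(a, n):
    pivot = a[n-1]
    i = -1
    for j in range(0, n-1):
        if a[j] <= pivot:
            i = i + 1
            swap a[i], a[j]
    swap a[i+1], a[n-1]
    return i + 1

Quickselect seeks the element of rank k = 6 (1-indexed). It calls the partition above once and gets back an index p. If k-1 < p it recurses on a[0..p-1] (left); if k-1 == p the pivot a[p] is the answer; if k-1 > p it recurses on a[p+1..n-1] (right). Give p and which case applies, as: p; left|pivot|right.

2; right

pivot = a[7] = 1; i = -1
j=0: a[0]=-3 ≤ 1 → i=0, swap a[0],a[0] (no change) → [-3,8,10,4,3,5,-1,1]
j=1: a[1]=8 > 1 → no swap
j=2: a[2]=10 > 1 → no swap
j=3: a[3]=4 > 1 → no swap
j=4: a[4]=3 > 1 → no swap
j=5: a[5]=5 > 1 → no swap
j=6: a[6]=-1 ≤ 1 → i=1, swap a[1],a[6] → [-3,-1,10,4,3,5,8,1]
final swap a[2],a[7] → [-3,-1,1,4,3,5,8,10]; return 2
p = 2; k-1 = 5 > 2 ⇒ right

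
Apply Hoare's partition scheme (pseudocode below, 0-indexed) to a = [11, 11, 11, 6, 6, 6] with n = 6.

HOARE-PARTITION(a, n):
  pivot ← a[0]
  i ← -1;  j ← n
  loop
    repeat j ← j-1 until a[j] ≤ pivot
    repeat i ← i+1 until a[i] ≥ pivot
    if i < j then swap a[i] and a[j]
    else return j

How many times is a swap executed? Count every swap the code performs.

pivot = a[0] = 11; i = -1, j = 6
j→5 (a[5]=6≤11), i→0 (a[0]=11≥11); i<j, swap → [6, 11, 11, 6, 6, 11]
j→4 (a[4]=6≤11), i→1 (a[1]=11≥11); i<j, swap → [6, 6, 11, 6, 11, 11]
j→3 (a[3]=6≤11), i→2 (a[2]=11≥11); i<j, swap → [6, 6, 6, 11, 11, 11]
j→2, i→3; i≥j, return j=2. a = [6, 6, 6, 11, 11, 11]

3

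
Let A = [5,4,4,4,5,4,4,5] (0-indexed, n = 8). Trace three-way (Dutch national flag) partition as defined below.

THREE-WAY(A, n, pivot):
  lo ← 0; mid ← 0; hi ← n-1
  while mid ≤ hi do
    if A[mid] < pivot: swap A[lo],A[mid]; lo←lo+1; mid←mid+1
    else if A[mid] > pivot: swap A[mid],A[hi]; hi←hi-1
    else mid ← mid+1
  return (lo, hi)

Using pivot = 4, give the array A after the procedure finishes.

pivot = 4; lo=0, mid=0, hi=7
A[mid]=5>4: swap A[0],A[7]; hi=6 → [5,4,4,4,5,4,4,5]
A[mid]=5>4: swap A[0],A[6]; hi=5 → [4,4,4,4,5,4,5,5]
A[mid]=4=4: mid=1
A[mid]=4=4: mid=2
A[mid]=4=4: mid=3
A[mid]=4=4: mid=4
A[mid]=5>4: swap A[4],A[5]; hi=4 → [4,4,4,4,4,5,5,5]
A[mid]=4=4: mid=5
end: lo=0, hi=4; A = [4,4,4,4,4,5,5,5]

[4,4,4,4,4,5,5,5]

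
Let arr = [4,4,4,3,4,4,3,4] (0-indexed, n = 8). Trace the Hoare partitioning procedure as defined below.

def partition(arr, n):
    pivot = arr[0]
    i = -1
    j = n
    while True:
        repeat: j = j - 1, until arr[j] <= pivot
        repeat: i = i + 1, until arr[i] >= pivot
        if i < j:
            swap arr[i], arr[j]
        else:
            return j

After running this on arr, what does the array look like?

[4,3,4,3,4,4,4,4]

pivot = arr[0] = 4; i = -1, j = 8
j→7 (arr[7]=4≤4), i→0 (arr[0]=4≥4); i<j, swap → [4,4,4,3,4,4,3,4]
j→6 (arr[6]=3≤4), i→1 (arr[1]=4≥4); i<j, swap → [4,3,4,3,4,4,4,4]
j→5 (arr[5]=4≤4), i→2 (arr[2]=4≥4); i<j, swap → [4,3,4,3,4,4,4,4]
j→4, i→4; i≥j, return j=4. arr = [4,3,4,3,4,4,4,4]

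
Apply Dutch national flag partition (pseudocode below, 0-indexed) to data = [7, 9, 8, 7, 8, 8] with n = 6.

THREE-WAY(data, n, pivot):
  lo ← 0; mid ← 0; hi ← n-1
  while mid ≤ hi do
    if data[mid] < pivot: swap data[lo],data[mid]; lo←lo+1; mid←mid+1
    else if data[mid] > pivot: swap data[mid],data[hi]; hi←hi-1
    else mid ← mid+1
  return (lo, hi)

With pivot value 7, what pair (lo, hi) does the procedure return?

(0, 1)

lo=0 mid=0 hi=5
7=7: mid=1
9>7: swap(1,5), hi=4 ⇒ [7, 8, 8, 7, 8, 9]
8>7: swap(1,4), hi=3 ⇒ [7, 8, 8, 7, 8, 9]
8>7: swap(1,3), hi=2 ⇒ [7, 7, 8, 8, 8, 9]
7=7: mid=2
8>7: swap(2,2), hi=1 ⇒ [7, 7, 8, 8, 8, 9]
done. lo=0 hi=1; data=[7, 7, 8, 8, 8, 9]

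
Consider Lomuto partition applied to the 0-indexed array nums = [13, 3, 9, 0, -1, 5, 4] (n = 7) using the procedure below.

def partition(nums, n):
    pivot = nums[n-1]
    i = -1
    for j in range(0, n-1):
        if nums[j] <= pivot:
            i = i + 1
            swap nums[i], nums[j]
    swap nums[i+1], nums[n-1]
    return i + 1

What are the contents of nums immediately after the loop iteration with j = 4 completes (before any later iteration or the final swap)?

pivot=4, i=-1
j=0: 13>4, skip
j=1: 3≤4, i=0, swap(0,1) ⇒ [3, 13, 9, 0, -1, 5, 4]
j=2: 9>4, skip
j=3: 0≤4, i=1, swap(1,3) ⇒ [3, 0, 9, 13, -1, 5, 4]
j=4: -1≤4, i=2, swap(2,4) ⇒ [3, 0, -1, 13, 9, 5, 4]
(after j=4) nums = [3, 0, -1, 13, 9, 5, 4]

[3, 0, -1, 13, 9, 5, 4]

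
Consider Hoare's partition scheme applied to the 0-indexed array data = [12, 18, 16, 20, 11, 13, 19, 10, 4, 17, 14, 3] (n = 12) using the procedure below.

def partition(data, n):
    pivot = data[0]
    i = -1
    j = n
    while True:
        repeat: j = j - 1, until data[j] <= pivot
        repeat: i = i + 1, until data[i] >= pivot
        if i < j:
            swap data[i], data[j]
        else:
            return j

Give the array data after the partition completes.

[3, 4, 10, 11, 20, 13, 19, 16, 18, 17, 14, 12]

pivot = data[0] = 12; i = -1, j = 12
j→11 (data[11]=3≤12), i→0 (data[0]=12≥12); i<j, swap → [3, 18, 16, 20, 11, 13, 19, 10, 4, 17, 14, 12]
j→8 (data[8]=4≤12), i→1 (data[1]=18≥12); i<j, swap → [3, 4, 16, 20, 11, 13, 19, 10, 18, 17, 14, 12]
j→7 (data[7]=10≤12), i→2 (data[2]=16≥12); i<j, swap → [3, 4, 10, 20, 11, 13, 19, 16, 18, 17, 14, 12]
j→4 (data[4]=11≤12), i→3 (data[3]=20≥12); i<j, swap → [3, 4, 10, 11, 20, 13, 19, 16, 18, 17, 14, 12]
j→3, i→4; i≥j, return j=3. data = [3, 4, 10, 11, 20, 13, 19, 16, 18, 17, 14, 12]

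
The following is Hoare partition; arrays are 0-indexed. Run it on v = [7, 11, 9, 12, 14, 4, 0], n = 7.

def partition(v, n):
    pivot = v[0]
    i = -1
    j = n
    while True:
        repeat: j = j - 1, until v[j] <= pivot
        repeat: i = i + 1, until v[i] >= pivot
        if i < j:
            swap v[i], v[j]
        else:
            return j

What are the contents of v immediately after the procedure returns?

pivot = v[0] = 7; i = -1, j = 7
j→6 (v[6]=0≤7), i→0 (v[0]=7≥7); i<j, swap → [0, 11, 9, 12, 14, 4, 7]
j→5 (v[5]=4≤7), i→1 (v[1]=11≥7); i<j, swap → [0, 4, 9, 12, 14, 11, 7]
j→1, i→2; i≥j, return j=1. v = [0, 4, 9, 12, 14, 11, 7]

[0, 4, 9, 12, 14, 11, 7]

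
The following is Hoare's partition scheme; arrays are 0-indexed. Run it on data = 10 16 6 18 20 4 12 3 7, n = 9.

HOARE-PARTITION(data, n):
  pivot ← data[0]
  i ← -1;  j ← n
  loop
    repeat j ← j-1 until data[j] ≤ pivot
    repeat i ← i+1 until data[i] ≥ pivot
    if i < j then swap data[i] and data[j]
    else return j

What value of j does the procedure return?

3

pivot=10
j stops at 8 (7), i stops at 0 (10); swap ⇒ 7 16 6 18 20 4 12 3 10
j stops at 7 (3), i stops at 1 (16); swap ⇒ 7 3 6 18 20 4 12 16 10
j stops at 5 (4), i stops at 3 (18); swap ⇒ 7 3 6 4 20 18 12 16 10
j stops at 3, i stops at 4; i≥j ⇒ return 3. data=7 3 6 4 20 18 12 16 10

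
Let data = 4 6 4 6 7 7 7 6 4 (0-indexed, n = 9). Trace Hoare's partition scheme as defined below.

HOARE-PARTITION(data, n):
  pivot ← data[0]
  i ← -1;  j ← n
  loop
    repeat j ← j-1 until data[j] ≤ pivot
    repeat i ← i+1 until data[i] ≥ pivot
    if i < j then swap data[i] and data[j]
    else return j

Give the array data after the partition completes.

4 4 6 6 7 7 7 6 4

pivot=4
j stops at 8 (4), i stops at 0 (4); swap ⇒ 4 6 4 6 7 7 7 6 4
j stops at 2 (4), i stops at 1 (6); swap ⇒ 4 4 6 6 7 7 7 6 4
j stops at 1, i stops at 2; i≥j ⇒ return 1. data=4 4 6 6 7 7 7 6 4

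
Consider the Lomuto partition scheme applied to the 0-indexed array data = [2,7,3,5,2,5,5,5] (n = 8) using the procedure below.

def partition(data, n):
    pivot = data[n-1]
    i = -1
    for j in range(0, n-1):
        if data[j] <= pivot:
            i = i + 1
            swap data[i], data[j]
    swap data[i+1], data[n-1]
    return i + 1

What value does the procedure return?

6

pivot=5, i=-1
j=0: 2≤5, i=0, swap(0,0) ⇒ [2,7,3,5,2,5,5,5]
j=1: 7>5, skip
j=2: 3≤5, i=1, swap(1,2) ⇒ [2,3,7,5,2,5,5,5]
j=3: 5≤5, i=2, swap(2,3) ⇒ [2,3,5,7,2,5,5,5]
j=4: 2≤5, i=3, swap(3,4) ⇒ [2,3,5,2,7,5,5,5]
j=5: 5≤5, i=4, swap(4,5) ⇒ [2,3,5,2,5,7,5,5]
j=6: 5≤5, i=5, swap(5,6) ⇒ [2,3,5,2,5,5,7,5]
swap(6,7) ⇒ [2,3,5,2,5,5,5,7]; return 6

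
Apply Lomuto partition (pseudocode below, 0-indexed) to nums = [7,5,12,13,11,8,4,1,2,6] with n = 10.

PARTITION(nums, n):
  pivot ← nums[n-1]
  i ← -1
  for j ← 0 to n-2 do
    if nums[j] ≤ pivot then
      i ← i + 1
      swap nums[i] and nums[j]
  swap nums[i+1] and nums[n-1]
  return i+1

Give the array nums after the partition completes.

[5,4,1,2,6,8,7,12,13,11]

pivot=6, i=-1
j=0: 7>6, skip
j=1: 5≤6, i=0, swap(0,1) ⇒ [5,7,12,13,11,8,4,1,2,6]
j=2: 12>6, skip
j=3: 13>6, skip
j=4: 11>6, skip
j=5: 8>6, skip
j=6: 4≤6, i=1, swap(1,6) ⇒ [5,4,12,13,11,8,7,1,2,6]
j=7: 1≤6, i=2, swap(2,7) ⇒ [5,4,1,13,11,8,7,12,2,6]
j=8: 2≤6, i=3, swap(3,8) ⇒ [5,4,1,2,11,8,7,12,13,6]
swap(4,9) ⇒ [5,4,1,2,6,8,7,12,13,11]; return 4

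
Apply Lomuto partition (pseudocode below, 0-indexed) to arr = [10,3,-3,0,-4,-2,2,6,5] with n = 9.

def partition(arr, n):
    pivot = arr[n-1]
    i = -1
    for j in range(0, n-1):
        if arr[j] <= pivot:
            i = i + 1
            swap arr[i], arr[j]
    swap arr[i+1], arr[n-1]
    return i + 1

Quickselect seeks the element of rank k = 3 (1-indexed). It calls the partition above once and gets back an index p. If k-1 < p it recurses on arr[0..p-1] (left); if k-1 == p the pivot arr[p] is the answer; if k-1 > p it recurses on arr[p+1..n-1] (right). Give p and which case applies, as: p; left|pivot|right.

6; left

pivot=5, i=-1
j=0: 10>5, skip
j=1: 3≤5, i=0, swap(0,1) ⇒ [3,10,-3,0,-4,-2,2,6,5]
j=2: -3≤5, i=1, swap(1,2) ⇒ [3,-3,10,0,-4,-2,2,6,5]
j=3: 0≤5, i=2, swap(2,3) ⇒ [3,-3,0,10,-4,-2,2,6,5]
j=4: -4≤5, i=3, swap(3,4) ⇒ [3,-3,0,-4,10,-2,2,6,5]
j=5: -2≤5, i=4, swap(4,5) ⇒ [3,-3,0,-4,-2,10,2,6,5]
j=6: 2≤5, i=5, swap(5,6) ⇒ [3,-3,0,-4,-2,2,10,6,5]
j=7: 6>5, skip
swap(6,8) ⇒ [3,-3,0,-4,-2,2,5,6,10]; return 6
p = 6; k-1 = 2 < 6 ⇒ left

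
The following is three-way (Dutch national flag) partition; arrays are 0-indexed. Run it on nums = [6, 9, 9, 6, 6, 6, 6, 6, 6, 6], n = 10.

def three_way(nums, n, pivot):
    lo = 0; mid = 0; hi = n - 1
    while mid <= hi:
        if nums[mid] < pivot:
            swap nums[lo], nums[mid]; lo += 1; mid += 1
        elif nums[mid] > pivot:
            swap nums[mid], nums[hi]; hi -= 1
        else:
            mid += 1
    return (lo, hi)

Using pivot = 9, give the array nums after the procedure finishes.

pivot = 9; lo=0, mid=0, hi=9
nums[mid]=6<9: swap nums[0],nums[0]; lo=1,mid=1 → [6, 9, 9, 6, 6, 6, 6, 6, 6, 6]
nums[mid]=9=9: mid=2
nums[mid]=9=9: mid=3
nums[mid]=6<9: swap nums[1],nums[3]; lo=2,mid=4 → [6, 6, 9, 9, 6, 6, 6, 6, 6, 6]
nums[mid]=6<9: swap nums[2],nums[4]; lo=3,mid=5 → [6, 6, 6, 9, 9, 6, 6, 6, 6, 6]
nums[mid]=6<9: swap nums[3],nums[5]; lo=4,mid=6 → [6, 6, 6, 6, 9, 9, 6, 6, 6, 6]
nums[mid]=6<9: swap nums[4],nums[6]; lo=5,mid=7 → [6, 6, 6, 6, 6, 9, 9, 6, 6, 6]
nums[mid]=6<9: swap nums[5],nums[7]; lo=6,mid=8 → [6, 6, 6, 6, 6, 6, 9, 9, 6, 6]
nums[mid]=6<9: swap nums[6],nums[8]; lo=7,mid=9 → [6, 6, 6, 6, 6, 6, 6, 9, 9, 6]
nums[mid]=6<9: swap nums[7],nums[9]; lo=8,mid=10 → [6, 6, 6, 6, 6, 6, 6, 6, 9, 9]
end: lo=8, hi=9; nums = [6, 6, 6, 6, 6, 6, 6, 6, 9, 9]

[6, 6, 6, 6, 6, 6, 6, 6, 9, 9]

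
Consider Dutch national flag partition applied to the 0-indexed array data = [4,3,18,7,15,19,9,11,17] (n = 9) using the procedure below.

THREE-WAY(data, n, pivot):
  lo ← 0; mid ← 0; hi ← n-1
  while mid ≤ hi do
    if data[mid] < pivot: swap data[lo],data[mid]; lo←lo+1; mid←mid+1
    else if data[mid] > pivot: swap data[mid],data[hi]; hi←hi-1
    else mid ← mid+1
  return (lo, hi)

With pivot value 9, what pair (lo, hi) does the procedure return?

(3, 3)

pivot = 9; lo=0, mid=0, hi=8
data[mid]=4<9: swap data[0],data[0]; lo=1,mid=1 → [4,3,18,7,15,19,9,11,17]
data[mid]=3<9: swap data[1],data[1]; lo=2,mid=2 → [4,3,18,7,15,19,9,11,17]
data[mid]=18>9: swap data[2],data[8]; hi=7 → [4,3,17,7,15,19,9,11,18]
data[mid]=17>9: swap data[2],data[7]; hi=6 → [4,3,11,7,15,19,9,17,18]
data[mid]=11>9: swap data[2],data[6]; hi=5 → [4,3,9,7,15,19,11,17,18]
data[mid]=9=9: mid=3
data[mid]=7<9: swap data[2],data[3]; lo=3,mid=4 → [4,3,7,9,15,19,11,17,18]
data[mid]=15>9: swap data[4],data[5]; hi=4 → [4,3,7,9,19,15,11,17,18]
data[mid]=19>9: swap data[4],data[4]; hi=3 → [4,3,7,9,19,15,11,17,18]
end: lo=3, hi=3; data = [4,3,7,9,19,15,11,17,18]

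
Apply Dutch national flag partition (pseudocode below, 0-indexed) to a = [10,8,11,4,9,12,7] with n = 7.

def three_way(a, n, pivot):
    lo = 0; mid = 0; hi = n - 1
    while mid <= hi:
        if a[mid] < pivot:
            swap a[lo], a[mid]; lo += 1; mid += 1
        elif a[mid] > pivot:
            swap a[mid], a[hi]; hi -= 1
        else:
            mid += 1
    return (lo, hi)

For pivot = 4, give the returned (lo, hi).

(0, 0)

lo=0 mid=0 hi=6
10>4: swap(0,6), hi=5 ⇒ [7,8,11,4,9,12,10]
7>4: swap(0,5), hi=4 ⇒ [12,8,11,4,9,7,10]
12>4: swap(0,4), hi=3 ⇒ [9,8,11,4,12,7,10]
9>4: swap(0,3), hi=2 ⇒ [4,8,11,9,12,7,10]
4=4: mid=1
8>4: swap(1,2), hi=1 ⇒ [4,11,8,9,12,7,10]
11>4: swap(1,1), hi=0 ⇒ [4,11,8,9,12,7,10]
done. lo=0 hi=0; a=[4,11,8,9,12,7,10]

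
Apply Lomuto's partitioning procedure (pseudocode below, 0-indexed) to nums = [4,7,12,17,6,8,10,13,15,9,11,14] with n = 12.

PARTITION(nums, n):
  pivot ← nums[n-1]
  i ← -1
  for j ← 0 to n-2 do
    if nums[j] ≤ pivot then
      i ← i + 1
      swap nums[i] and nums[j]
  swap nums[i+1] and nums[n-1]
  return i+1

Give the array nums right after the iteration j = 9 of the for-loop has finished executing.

[4,7,12,6,8,10,13,9,15,17,11,14]

pivot=14, i=-1
j=0: 4≤14, i=0, swap(0,0) ⇒ [4,7,12,17,6,8,10,13,15,9,11,14]
j=1: 7≤14, i=1, swap(1,1) ⇒ [4,7,12,17,6,8,10,13,15,9,11,14]
j=2: 12≤14, i=2, swap(2,2) ⇒ [4,7,12,17,6,8,10,13,15,9,11,14]
j=3: 17>14, skip
j=4: 6≤14, i=3, swap(3,4) ⇒ [4,7,12,6,17,8,10,13,15,9,11,14]
j=5: 8≤14, i=4, swap(4,5) ⇒ [4,7,12,6,8,17,10,13,15,9,11,14]
j=6: 10≤14, i=5, swap(5,6) ⇒ [4,7,12,6,8,10,17,13,15,9,11,14]
j=7: 13≤14, i=6, swap(6,7) ⇒ [4,7,12,6,8,10,13,17,15,9,11,14]
j=8: 15>14, skip
j=9: 9≤14, i=7, swap(7,9) ⇒ [4,7,12,6,8,10,13,9,15,17,11,14]
(after j=9) nums = [4,7,12,6,8,10,13,9,15,17,11,14]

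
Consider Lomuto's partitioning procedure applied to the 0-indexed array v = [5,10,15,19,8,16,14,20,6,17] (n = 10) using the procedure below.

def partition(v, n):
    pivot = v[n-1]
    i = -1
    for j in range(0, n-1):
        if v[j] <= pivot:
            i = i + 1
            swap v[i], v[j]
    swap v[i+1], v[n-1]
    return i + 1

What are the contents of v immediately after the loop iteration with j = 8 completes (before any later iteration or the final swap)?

pivot=17, i=-1
j=0: 5≤17, i=0, swap(0,0) ⇒ [5,10,15,19,8,16,14,20,6,17]
j=1: 10≤17, i=1, swap(1,1) ⇒ [5,10,15,19,8,16,14,20,6,17]
j=2: 15≤17, i=2, swap(2,2) ⇒ [5,10,15,19,8,16,14,20,6,17]
j=3: 19>17, skip
j=4: 8≤17, i=3, swap(3,4) ⇒ [5,10,15,8,19,16,14,20,6,17]
j=5: 16≤17, i=4, swap(4,5) ⇒ [5,10,15,8,16,19,14,20,6,17]
j=6: 14≤17, i=5, swap(5,6) ⇒ [5,10,15,8,16,14,19,20,6,17]
j=7: 20>17, skip
j=8: 6≤17, i=6, swap(6,8) ⇒ [5,10,15,8,16,14,6,20,19,17]
(after j=8) v = [5,10,15,8,16,14,6,20,19,17]

[5,10,15,8,16,14,6,20,19,17]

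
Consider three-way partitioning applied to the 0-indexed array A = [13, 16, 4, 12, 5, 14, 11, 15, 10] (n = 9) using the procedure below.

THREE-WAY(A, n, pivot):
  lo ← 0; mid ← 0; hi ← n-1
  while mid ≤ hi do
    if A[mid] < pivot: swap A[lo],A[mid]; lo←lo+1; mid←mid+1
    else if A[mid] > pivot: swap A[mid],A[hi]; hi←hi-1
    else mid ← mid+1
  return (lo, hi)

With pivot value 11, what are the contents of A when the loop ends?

[10, 4, 5, 11, 14, 12, 15, 16, 13]

pivot = 11; lo=0, mid=0, hi=8
A[mid]=13>11: swap A[0],A[8]; hi=7 → [10, 16, 4, 12, 5, 14, 11, 15, 13]
A[mid]=10<11: swap A[0],A[0]; lo=1,mid=1 → [10, 16, 4, 12, 5, 14, 11, 15, 13]
A[mid]=16>11: swap A[1],A[7]; hi=6 → [10, 15, 4, 12, 5, 14, 11, 16, 13]
A[mid]=15>11: swap A[1],A[6]; hi=5 → [10, 11, 4, 12, 5, 14, 15, 16, 13]
A[mid]=11=11: mid=2
A[mid]=4<11: swap A[1],A[2]; lo=2,mid=3 → [10, 4, 11, 12, 5, 14, 15, 16, 13]
A[mid]=12>11: swap A[3],A[5]; hi=4 → [10, 4, 11, 14, 5, 12, 15, 16, 13]
A[mid]=14>11: swap A[3],A[4]; hi=3 → [10, 4, 11, 5, 14, 12, 15, 16, 13]
A[mid]=5<11: swap A[2],A[3]; lo=3,mid=4 → [10, 4, 5, 11, 14, 12, 15, 16, 13]
end: lo=3, hi=3; A = [10, 4, 5, 11, 14, 12, 15, 16, 13]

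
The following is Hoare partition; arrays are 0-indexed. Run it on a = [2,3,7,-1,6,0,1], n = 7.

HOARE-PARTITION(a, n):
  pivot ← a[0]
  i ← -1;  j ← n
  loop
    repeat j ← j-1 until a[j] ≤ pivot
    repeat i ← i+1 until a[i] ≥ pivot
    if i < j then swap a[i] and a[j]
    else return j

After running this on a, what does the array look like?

[1,0,-1,7,6,3,2]

pivot = a[0] = 2; i = -1, j = 7
j→6 (a[6]=1≤2), i→0 (a[0]=2≥2); i<j, swap → [1,3,7,-1,6,0,2]
j→5 (a[5]=0≤2), i→1 (a[1]=3≥2); i<j, swap → [1,0,7,-1,6,3,2]
j→3 (a[3]=-1≤2), i→2 (a[2]=7≥2); i<j, swap → [1,0,-1,7,6,3,2]
j→2, i→3; i≥j, return j=2. a = [1,0,-1,7,6,3,2]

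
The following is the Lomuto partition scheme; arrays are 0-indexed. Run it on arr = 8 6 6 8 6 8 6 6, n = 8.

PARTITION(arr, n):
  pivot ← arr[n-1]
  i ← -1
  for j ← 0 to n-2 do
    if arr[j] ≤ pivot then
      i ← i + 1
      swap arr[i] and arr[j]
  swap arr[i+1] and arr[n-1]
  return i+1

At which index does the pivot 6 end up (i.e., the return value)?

4

pivot=6, i=-1
j=0: 8>6, skip
j=1: 6≤6, i=0, swap(0,1) ⇒ 6 8 6 8 6 8 6 6
j=2: 6≤6, i=1, swap(1,2) ⇒ 6 6 8 8 6 8 6 6
j=3: 8>6, skip
j=4: 6≤6, i=2, swap(2,4) ⇒ 6 6 6 8 8 8 6 6
j=5: 8>6, skip
j=6: 6≤6, i=3, swap(3,6) ⇒ 6 6 6 6 8 8 8 6
swap(4,7) ⇒ 6 6 6 6 6 8 8 8; return 4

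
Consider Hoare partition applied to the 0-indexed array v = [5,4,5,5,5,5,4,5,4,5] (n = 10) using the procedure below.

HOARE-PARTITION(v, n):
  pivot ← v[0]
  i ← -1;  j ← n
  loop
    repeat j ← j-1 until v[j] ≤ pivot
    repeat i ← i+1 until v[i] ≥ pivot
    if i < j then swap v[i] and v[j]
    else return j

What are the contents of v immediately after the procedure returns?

pivot=5
j stops at 9 (5), i stops at 0 (5); swap ⇒ [5,4,5,5,5,5,4,5,4,5]
j stops at 8 (4), i stops at 2 (5); swap ⇒ [5,4,4,5,5,5,4,5,5,5]
j stops at 7 (5), i stops at 3 (5); swap ⇒ [5,4,4,5,5,5,4,5,5,5]
j stops at 6 (4), i stops at 4 (5); swap ⇒ [5,4,4,5,4,5,5,5,5,5]
j stops at 5, i stops at 5; i≥j ⇒ return 5. v=[5,4,4,5,4,5,5,5,5,5]

[5,4,4,5,4,5,5,5,5,5]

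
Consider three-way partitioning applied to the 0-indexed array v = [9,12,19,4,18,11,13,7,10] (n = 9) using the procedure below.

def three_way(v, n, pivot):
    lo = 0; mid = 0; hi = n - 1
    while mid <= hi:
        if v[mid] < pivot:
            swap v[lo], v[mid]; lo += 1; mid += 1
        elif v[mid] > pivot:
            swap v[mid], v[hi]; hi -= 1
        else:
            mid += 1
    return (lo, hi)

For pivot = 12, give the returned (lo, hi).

(5, 5)

lo=0 mid=0 hi=8
9<12: swap(0,0), lo=1 mid=1 ⇒ [9,12,19,4,18,11,13,7,10]
12=12: mid=2
19>12: swap(2,8), hi=7 ⇒ [9,12,10,4,18,11,13,7,19]
10<12: swap(1,2), lo=2 mid=3 ⇒ [9,10,12,4,18,11,13,7,19]
4<12: swap(2,3), lo=3 mid=4 ⇒ [9,10,4,12,18,11,13,7,19]
18>12: swap(4,7), hi=6 ⇒ [9,10,4,12,7,11,13,18,19]
7<12: swap(3,4), lo=4 mid=5 ⇒ [9,10,4,7,12,11,13,18,19]
11<12: swap(4,5), lo=5 mid=6 ⇒ [9,10,4,7,11,12,13,18,19]
13>12: swap(6,6), hi=5 ⇒ [9,10,4,7,11,12,13,18,19]
done. lo=5 hi=5; v=[9,10,4,7,11,12,13,18,19]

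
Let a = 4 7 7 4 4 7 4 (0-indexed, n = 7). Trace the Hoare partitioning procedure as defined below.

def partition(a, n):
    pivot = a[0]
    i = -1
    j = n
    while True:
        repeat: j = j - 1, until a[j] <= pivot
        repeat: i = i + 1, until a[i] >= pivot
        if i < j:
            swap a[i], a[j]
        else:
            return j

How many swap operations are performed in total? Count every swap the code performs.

3

pivot = a[0] = 4; i = -1, j = 7
j→6 (a[6]=4≤4), i→0 (a[0]=4≥4); i<j, swap → 4 7 7 4 4 7 4
j→4 (a[4]=4≤4), i→1 (a[1]=7≥4); i<j, swap → 4 4 7 4 7 7 4
j→3 (a[3]=4≤4), i→2 (a[2]=7≥4); i<j, swap → 4 4 4 7 7 7 4
j→2, i→3; i≥j, return j=2. a = 4 4 4 7 7 7 4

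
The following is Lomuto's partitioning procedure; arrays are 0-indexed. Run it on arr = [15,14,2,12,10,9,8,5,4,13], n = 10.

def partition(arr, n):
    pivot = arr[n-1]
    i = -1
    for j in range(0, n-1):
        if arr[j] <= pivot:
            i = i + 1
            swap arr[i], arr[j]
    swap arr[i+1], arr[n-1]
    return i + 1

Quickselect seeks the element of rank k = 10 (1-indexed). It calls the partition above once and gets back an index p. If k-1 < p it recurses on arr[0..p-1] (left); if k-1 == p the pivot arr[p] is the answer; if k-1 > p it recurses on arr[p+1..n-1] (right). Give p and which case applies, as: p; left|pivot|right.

pivot = arr[9] = 13; i = -1
j=0: arr[0]=15 > 13 → no swap
j=1: arr[1]=14 > 13 → no swap
j=2: arr[2]=2 ≤ 13 → i=0, swap arr[0],arr[2] → [2,14,15,12,10,9,8,5,4,13]
j=3: arr[3]=12 ≤ 13 → i=1, swap arr[1],arr[3] → [2,12,15,14,10,9,8,5,4,13]
j=4: arr[4]=10 ≤ 13 → i=2, swap arr[2],arr[4] → [2,12,10,14,15,9,8,5,4,13]
j=5: arr[5]=9 ≤ 13 → i=3, swap arr[3],arr[5] → [2,12,10,9,15,14,8,5,4,13]
j=6: arr[6]=8 ≤ 13 → i=4, swap arr[4],arr[6] → [2,12,10,9,8,14,15,5,4,13]
j=7: arr[7]=5 ≤ 13 → i=5, swap arr[5],arr[7] → [2,12,10,9,8,5,15,14,4,13]
j=8: arr[8]=4 ≤ 13 → i=6, swap arr[6],arr[8] → [2,12,10,9,8,5,4,14,15,13]
final swap arr[7],arr[9] → [2,12,10,9,8,5,4,13,15,14]; return 7
p = 7; k-1 = 9 > 7 ⇒ right

7; right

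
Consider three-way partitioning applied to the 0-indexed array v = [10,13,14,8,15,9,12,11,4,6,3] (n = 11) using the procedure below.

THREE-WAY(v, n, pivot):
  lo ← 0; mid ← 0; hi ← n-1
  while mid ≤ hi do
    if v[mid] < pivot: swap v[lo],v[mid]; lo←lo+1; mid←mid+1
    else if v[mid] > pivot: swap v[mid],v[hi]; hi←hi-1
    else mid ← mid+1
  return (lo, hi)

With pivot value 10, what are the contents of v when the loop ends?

pivot = 10; lo=0, mid=0, hi=10
v[mid]=10=10: mid=1
v[mid]=13>10: swap v[1],v[10]; hi=9 → [10,3,14,8,15,9,12,11,4,6,13]
v[mid]=3<10: swap v[0],v[1]; lo=1,mid=2 → [3,10,14,8,15,9,12,11,4,6,13]
v[mid]=14>10: swap v[2],v[9]; hi=8 → [3,10,6,8,15,9,12,11,4,14,13]
v[mid]=6<10: swap v[1],v[2]; lo=2,mid=3 → [3,6,10,8,15,9,12,11,4,14,13]
v[mid]=8<10: swap v[2],v[3]; lo=3,mid=4 → [3,6,8,10,15,9,12,11,4,14,13]
v[mid]=15>10: swap v[4],v[8]; hi=7 → [3,6,8,10,4,9,12,11,15,14,13]
v[mid]=4<10: swap v[3],v[4]; lo=4,mid=5 → [3,6,8,4,10,9,12,11,15,14,13]
v[mid]=9<10: swap v[4],v[5]; lo=5,mid=6 → [3,6,8,4,9,10,12,11,15,14,13]
v[mid]=12>10: swap v[6],v[7]; hi=6 → [3,6,8,4,9,10,11,12,15,14,13]
v[mid]=11>10: swap v[6],v[6]; hi=5 → [3,6,8,4,9,10,11,12,15,14,13]
end: lo=5, hi=5; v = [3,6,8,4,9,10,11,12,15,14,13]

[3,6,8,4,9,10,11,12,15,14,13]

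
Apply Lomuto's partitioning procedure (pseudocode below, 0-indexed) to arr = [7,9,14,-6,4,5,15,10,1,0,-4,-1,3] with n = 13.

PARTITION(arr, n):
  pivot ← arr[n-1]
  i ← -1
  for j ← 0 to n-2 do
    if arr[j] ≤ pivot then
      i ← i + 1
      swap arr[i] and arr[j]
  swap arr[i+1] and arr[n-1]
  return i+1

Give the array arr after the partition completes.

[-6,1,0,-4,-1,3,15,10,9,14,7,4,5]

pivot = arr[12] = 3; i = -1
j=0: arr[0]=7 > 3 → no swap
j=1: arr[1]=9 > 3 → no swap
j=2: arr[2]=14 > 3 → no swap
j=3: arr[3]=-6 ≤ 3 → i=0, swap arr[0],arr[3] → [-6,9,14,7,4,5,15,10,1,0,-4,-1,3]
j=4: arr[4]=4 > 3 → no swap
j=5: arr[5]=5 > 3 → no swap
j=6: arr[6]=15 > 3 → no swap
j=7: arr[7]=10 > 3 → no swap
j=8: arr[8]=1 ≤ 3 → i=1, swap arr[1],arr[8] → [-6,1,14,7,4,5,15,10,9,0,-4,-1,3]
j=9: arr[9]=0 ≤ 3 → i=2, swap arr[2],arr[9] → [-6,1,0,7,4,5,15,10,9,14,-4,-1,3]
j=10: arr[10]=-4 ≤ 3 → i=3, swap arr[3],arr[10] → [-6,1,0,-4,4,5,15,10,9,14,7,-1,3]
j=11: arr[11]=-1 ≤ 3 → i=4, swap arr[4],arr[11] → [-6,1,0,-4,-1,5,15,10,9,14,7,4,3]
final swap arr[5],arr[12] → [-6,1,0,-4,-1,3,15,10,9,14,7,4,5]; return 5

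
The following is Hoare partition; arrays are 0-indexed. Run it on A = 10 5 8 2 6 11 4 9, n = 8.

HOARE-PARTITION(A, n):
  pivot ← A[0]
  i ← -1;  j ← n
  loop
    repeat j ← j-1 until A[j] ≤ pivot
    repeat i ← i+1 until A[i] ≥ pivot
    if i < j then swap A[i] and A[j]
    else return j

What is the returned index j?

pivot = A[0] = 10; i = -1, j = 8
j→7 (A[7]=9≤10), i→0 (A[0]=10≥10); i<j, swap → 9 5 8 2 6 11 4 10
j→6 (A[6]=4≤10), i→5 (A[5]=11≥10); i<j, swap → 9 5 8 2 6 4 11 10
j→5, i→6; i≥j, return j=5. A = 9 5 8 2 6 4 11 10

5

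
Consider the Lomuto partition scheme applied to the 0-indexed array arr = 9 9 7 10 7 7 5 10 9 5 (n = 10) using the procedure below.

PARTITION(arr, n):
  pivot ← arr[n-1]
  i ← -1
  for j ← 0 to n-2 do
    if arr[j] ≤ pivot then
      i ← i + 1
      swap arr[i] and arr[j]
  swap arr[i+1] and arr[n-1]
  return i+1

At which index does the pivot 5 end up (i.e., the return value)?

pivot=5, i=-1
j=0: 9>5, skip
j=1: 9>5, skip
j=2: 7>5, skip
j=3: 10>5, skip
j=4: 7>5, skip
j=5: 7>5, skip
j=6: 5≤5, i=0, swap(0,6) ⇒ 5 9 7 10 7 7 9 10 9 5
j=7: 10>5, skip
j=8: 9>5, skip
swap(1,9) ⇒ 5 5 7 10 7 7 9 10 9 9; return 1

1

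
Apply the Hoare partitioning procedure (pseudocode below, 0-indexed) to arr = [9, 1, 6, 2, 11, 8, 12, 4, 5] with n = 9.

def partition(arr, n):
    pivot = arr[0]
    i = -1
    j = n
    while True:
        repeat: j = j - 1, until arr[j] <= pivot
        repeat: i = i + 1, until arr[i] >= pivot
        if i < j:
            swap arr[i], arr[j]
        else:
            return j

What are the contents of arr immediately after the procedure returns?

pivot = arr[0] = 9; i = -1, j = 9
j→8 (arr[8]=5≤9), i→0 (arr[0]=9≥9); i<j, swap → [5, 1, 6, 2, 11, 8, 12, 4, 9]
j→7 (arr[7]=4≤9), i→4 (arr[4]=11≥9); i<j, swap → [5, 1, 6, 2, 4, 8, 12, 11, 9]
j→5, i→6; i≥j, return j=5. arr = [5, 1, 6, 2, 4, 8, 12, 11, 9]

[5, 1, 6, 2, 4, 8, 12, 11, 9]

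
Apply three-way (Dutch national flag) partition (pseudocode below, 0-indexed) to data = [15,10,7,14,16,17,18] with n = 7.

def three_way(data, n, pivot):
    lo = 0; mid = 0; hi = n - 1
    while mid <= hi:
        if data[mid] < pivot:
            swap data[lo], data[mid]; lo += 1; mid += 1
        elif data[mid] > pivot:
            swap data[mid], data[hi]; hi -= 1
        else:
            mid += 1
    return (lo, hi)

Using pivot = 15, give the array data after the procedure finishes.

[10,7,14,15,17,18,16]

pivot = 15; lo=0, mid=0, hi=6
data[mid]=15=15: mid=1
data[mid]=10<15: swap data[0],data[1]; lo=1,mid=2 → [10,15,7,14,16,17,18]
data[mid]=7<15: swap data[1],data[2]; lo=2,mid=3 → [10,7,15,14,16,17,18]
data[mid]=14<15: swap data[2],data[3]; lo=3,mid=4 → [10,7,14,15,16,17,18]
data[mid]=16>15: swap data[4],data[6]; hi=5 → [10,7,14,15,18,17,16]
data[mid]=18>15: swap data[4],data[5]; hi=4 → [10,7,14,15,17,18,16]
data[mid]=17>15: swap data[4],data[4]; hi=3 → [10,7,14,15,17,18,16]
end: lo=3, hi=3; data = [10,7,14,15,17,18,16]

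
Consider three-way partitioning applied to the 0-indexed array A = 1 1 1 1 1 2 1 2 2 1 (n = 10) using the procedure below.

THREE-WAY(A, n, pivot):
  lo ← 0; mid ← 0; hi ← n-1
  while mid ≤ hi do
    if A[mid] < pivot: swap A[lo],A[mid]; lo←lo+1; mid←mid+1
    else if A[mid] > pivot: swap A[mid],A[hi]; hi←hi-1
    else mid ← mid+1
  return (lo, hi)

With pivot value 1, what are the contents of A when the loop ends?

pivot = 1; lo=0, mid=0, hi=9
A[mid]=1=1: mid=1
A[mid]=1=1: mid=2
A[mid]=1=1: mid=3
A[mid]=1=1: mid=4
A[mid]=1=1: mid=5
A[mid]=2>1: swap A[5],A[9]; hi=8 → 1 1 1 1 1 1 1 2 2 2
A[mid]=1=1: mid=6
A[mid]=1=1: mid=7
A[mid]=2>1: swap A[7],A[8]; hi=7 → 1 1 1 1 1 1 1 2 2 2
A[mid]=2>1: swap A[7],A[7]; hi=6 → 1 1 1 1 1 1 1 2 2 2
end: lo=0, hi=6; A = 1 1 1 1 1 1 1 2 2 2

1 1 1 1 1 1 1 2 2 2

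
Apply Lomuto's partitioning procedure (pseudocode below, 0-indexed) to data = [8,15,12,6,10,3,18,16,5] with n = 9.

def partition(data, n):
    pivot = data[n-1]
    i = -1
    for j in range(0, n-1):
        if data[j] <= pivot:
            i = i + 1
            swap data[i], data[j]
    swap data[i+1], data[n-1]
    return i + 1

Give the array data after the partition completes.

[3,5,12,6,10,8,18,16,15]

pivot = data[8] = 5; i = -1
j=0: data[0]=8 > 5 → no swap
j=1: data[1]=15 > 5 → no swap
j=2: data[2]=12 > 5 → no swap
j=3: data[3]=6 > 5 → no swap
j=4: data[4]=10 > 5 → no swap
j=5: data[5]=3 ≤ 5 → i=0, swap data[0],data[5] → [3,15,12,6,10,8,18,16,5]
j=6: data[6]=18 > 5 → no swap
j=7: data[7]=16 > 5 → no swap
final swap data[1],data[8] → [3,5,12,6,10,8,18,16,15]; return 1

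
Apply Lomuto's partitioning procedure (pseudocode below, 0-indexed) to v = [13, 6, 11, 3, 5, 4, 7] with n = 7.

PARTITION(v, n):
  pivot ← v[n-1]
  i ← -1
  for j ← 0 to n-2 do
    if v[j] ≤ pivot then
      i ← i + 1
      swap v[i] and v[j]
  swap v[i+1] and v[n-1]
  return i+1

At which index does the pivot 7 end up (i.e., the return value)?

pivot = v[6] = 7; i = -1
j=0: v[0]=13 > 7 → no swap
j=1: v[1]=6 ≤ 7 → i=0, swap v[0],v[1] → [6, 13, 11, 3, 5, 4, 7]
j=2: v[2]=11 > 7 → no swap
j=3: v[3]=3 ≤ 7 → i=1, swap v[1],v[3] → [6, 3, 11, 13, 5, 4, 7]
j=4: v[4]=5 ≤ 7 → i=2, swap v[2],v[4] → [6, 3, 5, 13, 11, 4, 7]
j=5: v[5]=4 ≤ 7 → i=3, swap v[3],v[5] → [6, 3, 5, 4, 11, 13, 7]
final swap v[4],v[6] → [6, 3, 5, 4, 7, 13, 11]; return 4

4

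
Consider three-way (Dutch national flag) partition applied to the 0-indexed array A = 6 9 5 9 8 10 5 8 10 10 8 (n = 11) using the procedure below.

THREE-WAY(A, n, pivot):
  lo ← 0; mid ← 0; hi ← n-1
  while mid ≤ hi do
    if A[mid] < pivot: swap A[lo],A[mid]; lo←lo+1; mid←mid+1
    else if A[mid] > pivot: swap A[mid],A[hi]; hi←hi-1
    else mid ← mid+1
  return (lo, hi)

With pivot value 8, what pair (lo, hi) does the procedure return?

(3, 5)

pivot = 8; lo=0, mid=0, hi=10
A[mid]=6<8: swap A[0],A[0]; lo=1,mid=1 → 6 9 5 9 8 10 5 8 10 10 8
A[mid]=9>8: swap A[1],A[10]; hi=9 → 6 8 5 9 8 10 5 8 10 10 9
A[mid]=8=8: mid=2
A[mid]=5<8: swap A[1],A[2]; lo=2,mid=3 → 6 5 8 9 8 10 5 8 10 10 9
A[mid]=9>8: swap A[3],A[9]; hi=8 → 6 5 8 10 8 10 5 8 10 9 9
A[mid]=10>8: swap A[3],A[8]; hi=7 → 6 5 8 10 8 10 5 8 10 9 9
A[mid]=10>8: swap A[3],A[7]; hi=6 → 6 5 8 8 8 10 5 10 10 9 9
A[mid]=8=8: mid=4
A[mid]=8=8: mid=5
A[mid]=10>8: swap A[5],A[6]; hi=5 → 6 5 8 8 8 5 10 10 10 9 9
A[mid]=5<8: swap A[2],A[5]; lo=3,mid=6 → 6 5 5 8 8 8 10 10 10 9 9
end: lo=3, hi=5; A = 6 5 5 8 8 8 10 10 10 9 9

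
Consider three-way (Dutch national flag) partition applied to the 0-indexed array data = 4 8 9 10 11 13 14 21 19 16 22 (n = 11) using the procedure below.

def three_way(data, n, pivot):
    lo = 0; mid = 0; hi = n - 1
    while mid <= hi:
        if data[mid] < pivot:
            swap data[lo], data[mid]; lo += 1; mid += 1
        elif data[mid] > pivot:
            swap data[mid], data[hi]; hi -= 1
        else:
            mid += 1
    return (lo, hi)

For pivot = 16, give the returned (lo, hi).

(7, 7)

pivot = 16; lo=0, mid=0, hi=10
data[mid]=4<16: swap data[0],data[0]; lo=1,mid=1 → 4 8 9 10 11 13 14 21 19 16 22
data[mid]=8<16: swap data[1],data[1]; lo=2,mid=2 → 4 8 9 10 11 13 14 21 19 16 22
data[mid]=9<16: swap data[2],data[2]; lo=3,mid=3 → 4 8 9 10 11 13 14 21 19 16 22
data[mid]=10<16: swap data[3],data[3]; lo=4,mid=4 → 4 8 9 10 11 13 14 21 19 16 22
data[mid]=11<16: swap data[4],data[4]; lo=5,mid=5 → 4 8 9 10 11 13 14 21 19 16 22
data[mid]=13<16: swap data[5],data[5]; lo=6,mid=6 → 4 8 9 10 11 13 14 21 19 16 22
data[mid]=14<16: swap data[6],data[6]; lo=7,mid=7 → 4 8 9 10 11 13 14 21 19 16 22
data[mid]=21>16: swap data[7],data[10]; hi=9 → 4 8 9 10 11 13 14 22 19 16 21
data[mid]=22>16: swap data[7],data[9]; hi=8 → 4 8 9 10 11 13 14 16 19 22 21
data[mid]=16=16: mid=8
data[mid]=19>16: swap data[8],data[8]; hi=7 → 4 8 9 10 11 13 14 16 19 22 21
end: lo=7, hi=7; data = 4 8 9 10 11 13 14 16 19 22 21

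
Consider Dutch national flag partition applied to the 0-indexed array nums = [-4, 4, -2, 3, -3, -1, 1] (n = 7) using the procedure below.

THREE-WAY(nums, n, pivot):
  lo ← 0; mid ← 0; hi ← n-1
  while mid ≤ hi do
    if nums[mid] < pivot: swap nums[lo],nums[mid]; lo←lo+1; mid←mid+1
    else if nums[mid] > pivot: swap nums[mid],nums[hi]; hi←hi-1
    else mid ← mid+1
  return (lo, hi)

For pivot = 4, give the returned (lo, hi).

(6, 6)

pivot = 4; lo=0, mid=0, hi=6
nums[mid]=-4<4: swap nums[0],nums[0]; lo=1,mid=1 → [-4, 4, -2, 3, -3, -1, 1]
nums[mid]=4=4: mid=2
nums[mid]=-2<4: swap nums[1],nums[2]; lo=2,mid=3 → [-4, -2, 4, 3, -3, -1, 1]
nums[mid]=3<4: swap nums[2],nums[3]; lo=3,mid=4 → [-4, -2, 3, 4, -3, -1, 1]
nums[mid]=-3<4: swap nums[3],nums[4]; lo=4,mid=5 → [-4, -2, 3, -3, 4, -1, 1]
nums[mid]=-1<4: swap nums[4],nums[5]; lo=5,mid=6 → [-4, -2, 3, -3, -1, 4, 1]
nums[mid]=1<4: swap nums[5],nums[6]; lo=6,mid=7 → [-4, -2, 3, -3, -1, 1, 4]
end: lo=6, hi=6; nums = [-4, -2, 3, -3, -1, 1, 4]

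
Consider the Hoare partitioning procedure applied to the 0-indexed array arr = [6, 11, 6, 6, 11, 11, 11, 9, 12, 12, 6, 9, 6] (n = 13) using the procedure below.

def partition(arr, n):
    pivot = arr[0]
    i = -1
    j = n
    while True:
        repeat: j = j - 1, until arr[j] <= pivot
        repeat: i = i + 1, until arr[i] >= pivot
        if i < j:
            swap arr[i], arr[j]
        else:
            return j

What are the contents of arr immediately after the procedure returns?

pivot = arr[0] = 6; i = -1, j = 13
j→12 (arr[12]=6≤6), i→0 (arr[0]=6≥6); i<j, swap → [6, 11, 6, 6, 11, 11, 11, 9, 12, 12, 6, 9, 6]
j→10 (arr[10]=6≤6), i→1 (arr[1]=11≥6); i<j, swap → [6, 6, 6, 6, 11, 11, 11, 9, 12, 12, 11, 9, 6]
j→3 (arr[3]=6≤6), i→2 (arr[2]=6≥6); i<j, swap → [6, 6, 6, 6, 11, 11, 11, 9, 12, 12, 11, 9, 6]
j→2, i→3; i≥j, return j=2. arr = [6, 6, 6, 6, 11, 11, 11, 9, 12, 12, 11, 9, 6]

[6, 6, 6, 6, 11, 11, 11, 9, 12, 12, 11, 9, 6]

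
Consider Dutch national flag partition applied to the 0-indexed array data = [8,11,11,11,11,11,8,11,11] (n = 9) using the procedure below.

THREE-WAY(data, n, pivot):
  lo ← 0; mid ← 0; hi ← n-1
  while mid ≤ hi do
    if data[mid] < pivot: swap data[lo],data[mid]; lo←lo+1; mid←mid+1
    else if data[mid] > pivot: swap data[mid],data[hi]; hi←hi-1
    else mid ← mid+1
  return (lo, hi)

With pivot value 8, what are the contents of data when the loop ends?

[8,8,11,11,11,11,11,11,11]

lo=0 mid=0 hi=8
8=8: mid=1
11>8: swap(1,8), hi=7 ⇒ [8,11,11,11,11,11,8,11,11]
11>8: swap(1,7), hi=6 ⇒ [8,11,11,11,11,11,8,11,11]
11>8: swap(1,6), hi=5 ⇒ [8,8,11,11,11,11,11,11,11]
8=8: mid=2
11>8: swap(2,5), hi=4 ⇒ [8,8,11,11,11,11,11,11,11]
11>8: swap(2,4), hi=3 ⇒ [8,8,11,11,11,11,11,11,11]
11>8: swap(2,3), hi=2 ⇒ [8,8,11,11,11,11,11,11,11]
11>8: swap(2,2), hi=1 ⇒ [8,8,11,11,11,11,11,11,11]
done. lo=0 hi=1; data=[8,8,11,11,11,11,11,11,11]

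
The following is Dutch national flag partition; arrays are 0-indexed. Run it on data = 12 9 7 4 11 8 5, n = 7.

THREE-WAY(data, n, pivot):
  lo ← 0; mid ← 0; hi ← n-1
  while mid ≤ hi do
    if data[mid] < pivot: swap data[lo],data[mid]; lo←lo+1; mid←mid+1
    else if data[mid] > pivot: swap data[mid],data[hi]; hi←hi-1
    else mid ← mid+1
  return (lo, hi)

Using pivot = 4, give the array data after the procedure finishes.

4 7 9 11 8 5 12

pivot = 4; lo=0, mid=0, hi=6
data[mid]=12>4: swap data[0],data[6]; hi=5 → 5 9 7 4 11 8 12
data[mid]=5>4: swap data[0],data[5]; hi=4 → 8 9 7 4 11 5 12
data[mid]=8>4: swap data[0],data[4]; hi=3 → 11 9 7 4 8 5 12
data[mid]=11>4: swap data[0],data[3]; hi=2 → 4 9 7 11 8 5 12
data[mid]=4=4: mid=1
data[mid]=9>4: swap data[1],data[2]; hi=1 → 4 7 9 11 8 5 12
data[mid]=7>4: swap data[1],data[1]; hi=0 → 4 7 9 11 8 5 12
end: lo=0, hi=0; data = 4 7 9 11 8 5 12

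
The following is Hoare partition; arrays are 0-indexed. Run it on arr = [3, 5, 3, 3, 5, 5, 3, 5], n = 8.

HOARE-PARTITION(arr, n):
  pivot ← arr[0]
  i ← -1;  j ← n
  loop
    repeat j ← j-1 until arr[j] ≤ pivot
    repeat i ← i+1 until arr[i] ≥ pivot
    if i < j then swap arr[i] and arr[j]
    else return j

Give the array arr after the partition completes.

[3, 3, 3, 5, 5, 5, 3, 5]

pivot = arr[0] = 3; i = -1, j = 8
j→6 (arr[6]=3≤3), i→0 (arr[0]=3≥3); i<j, swap → [3, 5, 3, 3, 5, 5, 3, 5]
j→3 (arr[3]=3≤3), i→1 (arr[1]=5≥3); i<j, swap → [3, 3, 3, 5, 5, 5, 3, 5]
j→2, i→2; i≥j, return j=2. arr = [3, 3, 3, 5, 5, 5, 3, 5]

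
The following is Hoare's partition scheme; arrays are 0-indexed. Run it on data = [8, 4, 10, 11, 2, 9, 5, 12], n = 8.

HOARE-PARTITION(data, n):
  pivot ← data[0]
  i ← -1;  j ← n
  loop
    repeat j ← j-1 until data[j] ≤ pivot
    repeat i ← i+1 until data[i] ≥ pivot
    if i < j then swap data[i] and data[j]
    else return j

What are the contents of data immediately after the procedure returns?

pivot = data[0] = 8; i = -1, j = 8
j→6 (data[6]=5≤8), i→0 (data[0]=8≥8); i<j, swap → [5, 4, 10, 11, 2, 9, 8, 12]
j→4 (data[4]=2≤8), i→2 (data[2]=10≥8); i<j, swap → [5, 4, 2, 11, 10, 9, 8, 12]
j→2, i→3; i≥j, return j=2. data = [5, 4, 2, 11, 10, 9, 8, 12]

[5, 4, 2, 11, 10, 9, 8, 12]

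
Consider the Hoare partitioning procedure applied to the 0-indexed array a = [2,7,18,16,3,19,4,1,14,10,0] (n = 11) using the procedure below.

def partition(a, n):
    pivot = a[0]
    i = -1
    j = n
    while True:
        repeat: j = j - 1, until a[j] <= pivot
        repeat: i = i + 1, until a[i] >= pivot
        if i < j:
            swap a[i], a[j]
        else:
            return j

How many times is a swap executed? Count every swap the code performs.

pivot = a[0] = 2; i = -1, j = 11
j→10 (a[10]=0≤2), i→0 (a[0]=2≥2); i<j, swap → [0,7,18,16,3,19,4,1,14,10,2]
j→7 (a[7]=1≤2), i→1 (a[1]=7≥2); i<j, swap → [0,1,18,16,3,19,4,7,14,10,2]
j→1, i→2; i≥j, return j=1. a = [0,1,18,16,3,19,4,7,14,10,2]

2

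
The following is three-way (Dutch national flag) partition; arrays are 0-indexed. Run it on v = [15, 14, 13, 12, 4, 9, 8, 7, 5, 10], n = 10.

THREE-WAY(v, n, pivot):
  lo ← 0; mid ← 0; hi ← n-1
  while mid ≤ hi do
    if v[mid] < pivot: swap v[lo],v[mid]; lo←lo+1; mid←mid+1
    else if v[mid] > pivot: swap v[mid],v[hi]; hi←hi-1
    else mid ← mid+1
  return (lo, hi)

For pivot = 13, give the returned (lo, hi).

pivot = 13; lo=0, mid=0, hi=9
v[mid]=15>13: swap v[0],v[9]; hi=8 → [10, 14, 13, 12, 4, 9, 8, 7, 5, 15]
v[mid]=10<13: swap v[0],v[0]; lo=1,mid=1 → [10, 14, 13, 12, 4, 9, 8, 7, 5, 15]
v[mid]=14>13: swap v[1],v[8]; hi=7 → [10, 5, 13, 12, 4, 9, 8, 7, 14, 15]
v[mid]=5<13: swap v[1],v[1]; lo=2,mid=2 → [10, 5, 13, 12, 4, 9, 8, 7, 14, 15]
v[mid]=13=13: mid=3
v[mid]=12<13: swap v[2],v[3]; lo=3,mid=4 → [10, 5, 12, 13, 4, 9, 8, 7, 14, 15]
v[mid]=4<13: swap v[3],v[4]; lo=4,mid=5 → [10, 5, 12, 4, 13, 9, 8, 7, 14, 15]
v[mid]=9<13: swap v[4],v[5]; lo=5,mid=6 → [10, 5, 12, 4, 9, 13, 8, 7, 14, 15]
v[mid]=8<13: swap v[5],v[6]; lo=6,mid=7 → [10, 5, 12, 4, 9, 8, 13, 7, 14, 15]
v[mid]=7<13: swap v[6],v[7]; lo=7,mid=8 → [10, 5, 12, 4, 9, 8, 7, 13, 14, 15]
end: lo=7, hi=7; v = [10, 5, 12, 4, 9, 8, 7, 13, 14, 15]

(7, 7)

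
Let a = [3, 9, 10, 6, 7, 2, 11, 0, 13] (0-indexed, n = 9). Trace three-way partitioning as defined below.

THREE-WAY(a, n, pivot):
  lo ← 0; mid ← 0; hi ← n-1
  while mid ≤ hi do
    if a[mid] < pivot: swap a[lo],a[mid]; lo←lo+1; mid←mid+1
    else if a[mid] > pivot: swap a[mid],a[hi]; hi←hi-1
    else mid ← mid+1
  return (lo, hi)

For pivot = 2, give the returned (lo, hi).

(1, 1)

lo=0 mid=0 hi=8
3>2: swap(0,8), hi=7 ⇒ [13, 9, 10, 6, 7, 2, 11, 0, 3]
13>2: swap(0,7), hi=6 ⇒ [0, 9, 10, 6, 7, 2, 11, 13, 3]
0<2: swap(0,0), lo=1 mid=1 ⇒ [0, 9, 10, 6, 7, 2, 11, 13, 3]
9>2: swap(1,6), hi=5 ⇒ [0, 11, 10, 6, 7, 2, 9, 13, 3]
11>2: swap(1,5), hi=4 ⇒ [0, 2, 10, 6, 7, 11, 9, 13, 3]
2=2: mid=2
10>2: swap(2,4), hi=3 ⇒ [0, 2, 7, 6, 10, 11, 9, 13, 3]
7>2: swap(2,3), hi=2 ⇒ [0, 2, 6, 7, 10, 11, 9, 13, 3]
6>2: swap(2,2), hi=1 ⇒ [0, 2, 6, 7, 10, 11, 9, 13, 3]
done. lo=1 hi=1; a=[0, 2, 6, 7, 10, 11, 9, 13, 3]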